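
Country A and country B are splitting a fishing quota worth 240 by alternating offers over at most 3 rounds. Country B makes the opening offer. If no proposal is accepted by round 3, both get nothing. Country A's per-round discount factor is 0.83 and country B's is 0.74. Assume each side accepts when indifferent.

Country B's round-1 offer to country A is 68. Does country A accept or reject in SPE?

Accept

Round 3 (country B proposes): country A will accept anything ≥ 0, so country B offers 0 and keeps 240.
Round 2 (country A proposes): country B can get 240 next round, worth 0.74 × 240 = 177.6 now; country A offers that and keeps 62.4.
So by rejecting in round 1, country A gets 62.4 next round, worth 0.83 × 62.4 = 51.792 now.
Offer 68 ≥ 51.792, so country A accepts.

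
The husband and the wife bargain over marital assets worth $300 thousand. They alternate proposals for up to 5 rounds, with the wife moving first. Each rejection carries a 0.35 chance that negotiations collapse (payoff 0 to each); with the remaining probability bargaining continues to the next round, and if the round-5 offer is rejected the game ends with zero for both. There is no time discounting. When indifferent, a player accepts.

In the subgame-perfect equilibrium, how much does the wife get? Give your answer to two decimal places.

202.91

By backward induction:
Round 5 (the wife proposes): rejection yields 0 for the husband; the wife offers 0 and keeps 300.
Round 4 (the husband proposes): rejecting gives the wife an expected 0.65 × 300 = 195, so the husband offers 195, keeping 105.
Round 3 (the wife proposes): rejecting gives the husband an expected 0.65 × 105 = 68.25, so the wife offers 68.25, keeping 231.75.
Round 2 (the husband proposes): rejecting gives the wife an expected 0.65 × 231.75 = 150.6375, so the husband offers 150.6375, keeping 149.3625.
Round 1 (the wife proposes): rejecting gives the husband an expected 0.65 × 149.3625 = 97.085625, so the wife offers 97.085625, keeping 202.914375.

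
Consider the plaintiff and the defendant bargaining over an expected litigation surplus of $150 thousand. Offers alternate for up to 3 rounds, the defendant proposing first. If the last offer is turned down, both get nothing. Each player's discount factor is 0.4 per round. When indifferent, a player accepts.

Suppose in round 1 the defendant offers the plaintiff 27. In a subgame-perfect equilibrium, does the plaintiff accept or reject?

Reject

Round 3 (the defendant proposes): rejection yields 0 for the plaintiff; the defendant offers 0 and keeps 150.
Round 2 (the plaintiff proposes): the defendant can get 150 next round, worth 0.4 × 150 = 60 now, so the plaintiff offers 60, keeping 90.
So by rejecting in round 1, the plaintiff gets 90 next round, worth 0.4 × 90 = 36 now.
Offer 27 < 36, so the plaintiff rejects.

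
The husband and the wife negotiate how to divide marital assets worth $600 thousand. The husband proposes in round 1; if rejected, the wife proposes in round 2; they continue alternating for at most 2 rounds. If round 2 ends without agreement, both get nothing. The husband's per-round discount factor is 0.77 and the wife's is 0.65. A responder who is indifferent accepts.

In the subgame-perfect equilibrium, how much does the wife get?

390

Round 2 (the wife proposes): rejection yields 0 for the husband; the wife offers 0 and keeps 600.
Round 1 (the husband proposes): the wife can get 600 next round, worth 0.65 × 600 = 390 now, so the husband offers 390, keeping 210.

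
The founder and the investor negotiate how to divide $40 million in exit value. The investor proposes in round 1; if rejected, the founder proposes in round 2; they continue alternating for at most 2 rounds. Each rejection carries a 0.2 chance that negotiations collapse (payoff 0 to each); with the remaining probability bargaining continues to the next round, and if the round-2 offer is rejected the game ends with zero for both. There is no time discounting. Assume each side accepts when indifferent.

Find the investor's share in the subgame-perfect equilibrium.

Round 2 (the founder proposes): rejection yields 0 for the investor; the founder offers 0 and keeps 40.
Round 1 (the investor proposes): rejecting gives the founder an expected 0.8 × 40 = 32, so the investor offers 32, keeping 8.

8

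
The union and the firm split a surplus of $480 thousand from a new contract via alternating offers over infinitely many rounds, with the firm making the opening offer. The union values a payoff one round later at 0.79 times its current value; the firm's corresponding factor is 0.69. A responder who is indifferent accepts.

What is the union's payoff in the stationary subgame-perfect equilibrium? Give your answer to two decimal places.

258.41

Let x be the firm's share when the firm proposes and y be the union's share when the union proposes.
The union accepts iff offered ≥ 0.79·y, so x = 480 − 0.79y. Symmetrically y = 480 − 0.69x.
Substituting: x = 480 − 0.79(480 − 0.69x), giving x(1 − 0.69·0.79) = 480(1 − 0.79).
So x = 480 × 0.21 / 0.4549 ≈ 221.5872, and the union receives 480 − x ≈ 258.4128.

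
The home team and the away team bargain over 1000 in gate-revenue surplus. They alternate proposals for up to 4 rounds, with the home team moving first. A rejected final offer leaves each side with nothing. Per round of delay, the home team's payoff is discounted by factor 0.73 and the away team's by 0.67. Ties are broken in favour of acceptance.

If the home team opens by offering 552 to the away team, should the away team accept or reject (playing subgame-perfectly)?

Round 4 (the away team proposes): the home team will accept anything ≥ 0, so the away team offers 0 and keeps 1000.
Round 3 (the home team proposes): the away team can get 1000 next round, worth 0.67 × 1000 = 670 now, so the home team offers 670, keeping 330.
Round 2 (the away team proposes): the home team can get 330 next round, worth 0.73 × 330 = 240.9 now; the away team offers that and keeps 759.1.
So by rejecting in round 1, the away team gets 759.1 next round, worth 0.67 × 759.1 = 508.597 now.
Offer 552 ≥ 508.597, so the away team accepts.

Accept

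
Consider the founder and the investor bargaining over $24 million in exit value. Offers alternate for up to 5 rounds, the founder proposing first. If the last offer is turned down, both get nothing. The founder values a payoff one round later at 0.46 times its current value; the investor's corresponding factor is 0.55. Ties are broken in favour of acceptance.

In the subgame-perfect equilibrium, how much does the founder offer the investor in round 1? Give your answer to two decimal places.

Work backward from the last round.
Round 5 (the founder proposes): rejection yields 0 for the investor; the founder offers 0 and keeps 24.
Round 4 (the investor proposes): the founder can get 24 next round, worth 0.46 × 24 = 11.04 now, so the investor offers 11.04, keeping 12.96.
Round 3 (the founder proposes): the investor can get 12.96 next round, worth 0.55 × 12.96 = 7.128 now; the founder offers that and keeps 16.872.
Round 2 (the investor proposes): the founder can get 16.872 next round, worth 0.46 × 16.872 = 7.76112 now; the investor offers that and keeps 16.23888.
Round 1 (the founder proposes): the investor can get 16.23888 next round, worth 0.55 × 16.23888 = 8.931384 now. The founder offers 8.931384 and keeps 24 − 8.931384 = 15.068616.

8.93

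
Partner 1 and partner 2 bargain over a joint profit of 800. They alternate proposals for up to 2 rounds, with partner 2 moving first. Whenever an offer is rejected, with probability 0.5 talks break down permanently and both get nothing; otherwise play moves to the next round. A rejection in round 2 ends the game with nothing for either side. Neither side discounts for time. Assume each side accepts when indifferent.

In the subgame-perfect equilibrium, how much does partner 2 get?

400

By backward induction:
Round 2 (partner 1 proposes): partner 2 will accept anything ≥ 0, so partner 1 offers 0 and keeps 800.
Round 1 (partner 2 proposes): rejecting gives partner 1 an expected 0.5 × 800 = 400. Partner 2 offers 400 and keeps 800 − 400 = 400.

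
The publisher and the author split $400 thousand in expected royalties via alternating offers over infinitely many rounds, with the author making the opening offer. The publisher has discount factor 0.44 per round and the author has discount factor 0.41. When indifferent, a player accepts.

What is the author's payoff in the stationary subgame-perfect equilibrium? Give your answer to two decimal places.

273.30

Let x be the author's share when the author proposes and y be the publisher's share when the publisher proposes.
The publisher accepts iff offered ≥ 0.44·y, so x = 400 − 0.44y. Symmetrically y = 400 − 0.41x.
Substituting: x = 400 − 0.44(400 − 0.41x), giving x(1 − 0.41·0.44) = 400(1 − 0.44).
So x = 400 × 0.56 / 0.8196 ≈ 273.3041, and the publisher receives 400 − x ≈ 126.6959.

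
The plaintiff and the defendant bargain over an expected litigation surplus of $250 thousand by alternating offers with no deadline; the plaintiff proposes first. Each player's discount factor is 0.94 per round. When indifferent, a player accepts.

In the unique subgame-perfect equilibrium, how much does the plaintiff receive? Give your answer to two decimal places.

128.87

When the plaintiff proposes, the defendant accepts any offer worth at least 0.94 times what the defendant would get by proposing next round; and vice versa.
This gives x = 250 − 0.94y and y = 250 − 0.94x, where x and y are each side's share when it proposes.
Hence (1 − 0.94·0.94)x = 250(1 − 0.94), i.e. 0.1164·x = 15.
x ≈ 128.8660; the defendant's share is 250 − x ≈ 121.1340.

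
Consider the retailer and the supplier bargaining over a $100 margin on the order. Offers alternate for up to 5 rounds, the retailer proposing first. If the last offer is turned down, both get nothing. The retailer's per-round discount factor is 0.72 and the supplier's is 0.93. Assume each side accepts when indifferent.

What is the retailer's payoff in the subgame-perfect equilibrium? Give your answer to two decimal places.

Round 5 (the retailer proposes): the supplier will accept anything ≥ 0, so the retailer offers 0 and keeps 100.
Round 4 (the supplier proposes): the retailer can get 100 next round, worth 0.72 × 100 = 72 now; the supplier offers that and keeps 28.
Round 3 (the retailer proposes): the supplier can get 28 next round, worth 0.93 × 28 = 26.04 now; the retailer offers that and keeps 73.96.
Round 2 (the supplier proposes): the retailer can get 73.96 next round, worth 0.72 × 73.96 = 53.2512 now; the supplier offers that and keeps 46.7488.
Round 1 (the retailer proposes): the supplier can get 46.7488 next round, worth 0.93 × 46.7488 = 43.476384 now. The retailer offers 43.476384 and keeps 100 − 43.476384 = 56.523616.

56.52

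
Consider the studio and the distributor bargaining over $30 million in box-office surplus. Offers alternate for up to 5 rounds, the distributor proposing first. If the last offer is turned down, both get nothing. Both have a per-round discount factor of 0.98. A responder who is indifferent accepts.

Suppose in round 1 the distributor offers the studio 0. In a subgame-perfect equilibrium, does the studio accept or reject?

Reject

Round 5 (the distributor proposes): the studio will accept anything ≥ 0, so the distributor offers 0 and keeps 30.
Round 4 (the studio proposes): the distributor can get 30 next round, worth 0.98 × 30 = 29.4 now, so the studio offers 29.4, keeping 0.6.
Round 3 (the distributor proposes): the studio can get 0.6 next round, worth 0.98 × 0.6 = 0.588 now, so the distributor offers 0.588, keeping 29.412.
Round 2 (the studio proposes): the distributor can get 29.412 next round, worth 0.98 × 29.412 = 28.82376 now. The studio offers 28.82376 and keeps 30 − 28.82376 = 1.17624.
So by rejecting in round 1, the studio gets 1.17624 next round, worth 0.98 × 1.17624 = 1.1527152 now.
Offer 0 < 1.1527152, so the studio rejects.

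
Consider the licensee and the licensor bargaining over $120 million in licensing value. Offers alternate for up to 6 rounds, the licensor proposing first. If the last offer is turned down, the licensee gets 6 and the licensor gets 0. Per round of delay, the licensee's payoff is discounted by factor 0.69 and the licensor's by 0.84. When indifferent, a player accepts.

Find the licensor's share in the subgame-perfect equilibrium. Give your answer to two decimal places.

71.26

Round 6 (the licensee proposes): rejection yields 0 for the licensor; the licensee offers 0 and keeps 120.
Round 5 (the licensor proposes): the licensee can get 120 next round, worth 0.69 × 120 = 82.8 now; the licensor offers that and keeps 37.2.
Round 4 (the licensee proposes): the licensor can get 37.2 next round, worth 0.84 × 37.2 = 31.248 now, so the licensee offers 31.248, keeping 88.752.
Round 3 (the licensor proposes): the licensee can get 88.752 next round, worth 0.69 × 88.752 = 61.23888 now, so the licensor offers 61.23888, keeping 58.76112.
Round 2 (the licensee proposes): the licensor can get 58.76112 next round, worth 0.84 × 58.76112 = 49.3593408 now. The licensee offers 49.3593408 and keeps 120 − 49.3593408 = 70.6406592.
Round 1 (the licensor proposes): the licensee can get 70.6406592 next round, worth 0.69 × 70.6406592 = 48.742054848 now, so the licensor offers 48.742054848, keeping 71.257945152.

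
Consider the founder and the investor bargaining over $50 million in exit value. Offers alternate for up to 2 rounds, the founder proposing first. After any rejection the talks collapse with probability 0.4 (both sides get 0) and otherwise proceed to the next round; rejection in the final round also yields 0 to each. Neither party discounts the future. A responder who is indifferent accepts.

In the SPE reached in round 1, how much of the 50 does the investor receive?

30

Round 2 (the investor proposes): the founder will accept anything ≥ 0, so the investor offers 0 and keeps 50.
Round 1 (the founder proposes): rejecting gives the investor an expected 0.6 × 50 = 30, so the founder offers 30, keeping 20.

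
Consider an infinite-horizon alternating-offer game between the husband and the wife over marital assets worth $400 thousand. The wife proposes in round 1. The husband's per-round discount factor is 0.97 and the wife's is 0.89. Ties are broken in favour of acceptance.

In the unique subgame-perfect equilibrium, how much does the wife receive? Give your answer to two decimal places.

When the wife proposes, the husband accepts any offer worth at least 0.97 times what the husband would get by proposing next round; and vice versa.
This gives x = 400 − 0.97y and y = 400 − 0.89x, where x and y are each side's share when it proposes.
Hence (1 − 0.97·0.89)x = 400(1 − 0.97), i.e. 0.1367·x = 12.
x ≈ 87.7835; the husband's share is 400 − x ≈ 312.2165.

87.78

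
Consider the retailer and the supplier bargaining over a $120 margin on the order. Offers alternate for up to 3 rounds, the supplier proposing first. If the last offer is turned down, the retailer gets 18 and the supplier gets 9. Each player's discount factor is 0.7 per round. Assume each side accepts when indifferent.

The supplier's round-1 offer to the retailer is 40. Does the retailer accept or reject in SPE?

Accept

Round 3 (the supplier proposes): the retailer gets 18 if talks fail, so the supplier offers 18 and keeps 102.
Round 2 (the retailer proposes): the supplier can get 102 next round, worth 0.7 × 102 = 71.4 now, so the retailer offers 71.4, keeping 48.6.
So by rejecting in round 1, the retailer gets 48.6 next round, worth 0.7 × 48.6 = 34.02 now.
Offer 40 ≥ 34.02, so the retailer accepts.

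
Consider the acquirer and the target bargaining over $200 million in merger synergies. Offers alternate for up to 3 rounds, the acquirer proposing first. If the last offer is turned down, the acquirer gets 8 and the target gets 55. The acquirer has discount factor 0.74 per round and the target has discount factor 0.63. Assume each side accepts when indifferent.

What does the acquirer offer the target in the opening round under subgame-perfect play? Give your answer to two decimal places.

58.40

Round 3 (the acquirer proposes): the target gets 55 if talks fail, so the acquirer offers 55 and keeps 145.
Round 2 (the target proposes): the acquirer can get 145 next round, worth 0.74 × 145 = 107.3 now; the target offers that and keeps 92.7.
Round 1 (the acquirer proposes): the target can get 92.7 next round, worth 0.63 × 92.7 = 58.401 now; the acquirer offers that and keeps 141.599.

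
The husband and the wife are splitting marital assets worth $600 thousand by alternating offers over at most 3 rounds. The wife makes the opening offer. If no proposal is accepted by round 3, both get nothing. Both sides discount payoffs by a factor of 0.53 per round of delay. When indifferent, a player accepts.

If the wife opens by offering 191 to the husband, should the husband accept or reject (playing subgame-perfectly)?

Accept

Round 3 (the wife proposes): rejection yields 0 for the husband; the wife offers 0 and keeps 600.
Round 2 (the husband proposes): the wife can get 600 next round, worth 0.53 × 600 = 318 now. The husband offers 318 and keeps 600 − 318 = 282.
So by rejecting in round 1, the husband gets 282 next round, worth 0.53 × 282 = 149.46 now.
Offer 191 ≥ 149.46, so the husband accepts.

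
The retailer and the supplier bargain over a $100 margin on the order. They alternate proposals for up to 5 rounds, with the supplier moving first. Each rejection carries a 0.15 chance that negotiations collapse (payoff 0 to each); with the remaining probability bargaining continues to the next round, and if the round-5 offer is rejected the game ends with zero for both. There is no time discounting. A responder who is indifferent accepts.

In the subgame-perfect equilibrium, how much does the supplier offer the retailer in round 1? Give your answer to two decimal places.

21.96

By backward induction:
Round 5 (the supplier proposes): the retailer will accept anything ≥ 0, so the supplier offers 0 and keeps 100.
Round 4 (the retailer proposes): rejecting gives the supplier an expected 0.85 × 100 = 85. The retailer offers 85 and keeps 100 − 85 = 15.
Round 3 (the supplier proposes): rejecting gives the retailer an expected 0.85 × 15 = 12.75; the supplier offers that and keeps 87.25.
Round 2 (the retailer proposes): rejecting gives the supplier an expected 0.85 × 87.25 = 74.1625, so the retailer offers 74.1625, keeping 25.8375.
Round 1 (the supplier proposes): rejecting gives the retailer an expected 0.85 × 25.8375 = 21.961875. The supplier offers 21.961875 and keeps 100 − 21.961875 = 78.038125.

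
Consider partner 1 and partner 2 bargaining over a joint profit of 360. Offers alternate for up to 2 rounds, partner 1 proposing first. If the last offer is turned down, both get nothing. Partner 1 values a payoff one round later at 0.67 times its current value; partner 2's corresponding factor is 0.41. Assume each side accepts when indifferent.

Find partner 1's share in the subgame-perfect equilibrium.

Round 2 (partner 2 proposes): partner 1 will accept anything ≥ 0, so partner 2 offers 0 and keeps 360.
Round 1 (partner 1 proposes): partner 2 can get 360 next round, worth 0.41 × 360 = 147.6 now, so partner 1 offers 147.6, keeping 212.4.

212.4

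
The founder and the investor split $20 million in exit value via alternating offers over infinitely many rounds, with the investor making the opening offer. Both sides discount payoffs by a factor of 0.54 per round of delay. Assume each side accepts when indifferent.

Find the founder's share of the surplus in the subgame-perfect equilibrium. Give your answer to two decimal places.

7.01

In a stationary SPE each proposer offers the other exactly their discounted continuation value.
If the investor keeps x when proposing and the founder keeps y when proposing, then x = 20 − 0.54y and y = 20 − 0.54x.
Solving: x = 20(1 − 0.54) / (1 − 0.54·0.54) = 9.2 / 0.7084 ≈ 12.9870.
The founder gets 20 − 12.9870 ≈ 7.0130.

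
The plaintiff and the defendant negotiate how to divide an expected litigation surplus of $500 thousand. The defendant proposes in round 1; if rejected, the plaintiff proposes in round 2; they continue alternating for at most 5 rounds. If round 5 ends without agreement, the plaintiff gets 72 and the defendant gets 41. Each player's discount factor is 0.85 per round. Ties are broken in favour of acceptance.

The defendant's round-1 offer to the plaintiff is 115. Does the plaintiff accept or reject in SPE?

Reject

Round 5 (the defendant proposes): the plaintiff gets 72 if talks fail, so the defendant offers 72 and keeps 428.
Round 4 (the plaintiff proposes): the defendant can get 428 next round, worth 0.85 × 428 = 363.8 now. The plaintiff offers 363.8 and keeps 500 − 363.8 = 136.2.
Round 3 (the defendant proposes): the plaintiff can get 136.2 next round, worth 0.85 × 136.2 = 115.77 now. The defendant offers 115.77 and keeps 500 − 115.77 = 384.23.
Round 2 (the plaintiff proposes): the defendant can get 384.23 next round, worth 0.85 × 384.23 = 326.5955 now. The plaintiff offers 326.5955 and keeps 500 − 326.5955 = 173.4045.
So by rejecting in round 1, the plaintiff gets 173.4045 next round, worth 0.85 × 173.4045 = 147.393825 now.
Offer 115 < 147.393825, so the plaintiff rejects.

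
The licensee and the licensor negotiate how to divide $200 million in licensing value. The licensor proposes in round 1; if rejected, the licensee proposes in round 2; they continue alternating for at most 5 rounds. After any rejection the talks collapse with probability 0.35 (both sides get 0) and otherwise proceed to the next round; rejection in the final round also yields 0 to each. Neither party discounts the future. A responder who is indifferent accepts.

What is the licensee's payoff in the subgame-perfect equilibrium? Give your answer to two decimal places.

Round 5 (the licensor proposes): the licensee will accept anything ≥ 0, so the licensor offers 0 and keeps 200.
Round 4 (the licensee proposes): rejecting gives the licensor an expected 0.65 × 200 = 130, so the licensee offers 130, keeping 70.
Round 3 (the licensor proposes): rejecting gives the licensee an expected 0.65 × 70 = 45.5. The licensor offers 45.5 and keeps 200 − 45.5 = 154.5.
Round 2 (the licensee proposes): rejecting gives the licensor an expected 0.65 × 154.5 = 100.425, so the licensee offers 100.425, keeping 99.575.
Round 1 (the licensor proposes): rejecting gives the licensee an expected 0.65 × 99.575 = 64.72375, so the licensor offers 64.72375, keeping 135.27625.

64.72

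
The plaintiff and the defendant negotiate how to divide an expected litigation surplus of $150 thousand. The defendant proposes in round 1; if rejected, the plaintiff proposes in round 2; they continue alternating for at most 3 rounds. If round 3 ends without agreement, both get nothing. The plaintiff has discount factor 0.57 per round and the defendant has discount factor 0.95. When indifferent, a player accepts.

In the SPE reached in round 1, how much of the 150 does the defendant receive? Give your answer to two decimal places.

Round 3 (the defendant proposes): rejection yields 0 for the plaintiff; the defendant offers 0 and keeps 150.
Round 2 (the plaintiff proposes): the defendant can get 150 next round, worth 0.95 × 150 = 142.5 now, so the plaintiff offers 142.5, keeping 7.5.
Round 1 (the defendant proposes): the plaintiff can get 7.5 next round, worth 0.57 × 7.5 = 4.275 now; the defendant offers that and keeps 145.725.

145.73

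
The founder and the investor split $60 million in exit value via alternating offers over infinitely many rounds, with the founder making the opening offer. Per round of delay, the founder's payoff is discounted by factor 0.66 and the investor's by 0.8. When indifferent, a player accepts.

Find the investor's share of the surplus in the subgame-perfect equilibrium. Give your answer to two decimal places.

34.58

In a stationary SPE each proposer offers the other exactly their discounted continuation value.
If the founder keeps x when proposing and the investor keeps y when proposing, then x = 60 − 0.8y and y = 60 − 0.66x.
Solving: x = 60(1 − 0.8) / (1 − 0.66·0.8) = 12 / 0.472 ≈ 25.4237.
The investor gets 60 − 25.4237 ≈ 34.5763.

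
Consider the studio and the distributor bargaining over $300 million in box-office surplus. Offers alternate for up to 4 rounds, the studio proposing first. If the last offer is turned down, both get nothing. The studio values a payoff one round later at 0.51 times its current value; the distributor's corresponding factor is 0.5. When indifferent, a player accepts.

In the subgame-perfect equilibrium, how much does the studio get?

188.25

Round 4 (the distributor proposes): the studio will accept anything ≥ 0, so the distributor offers 0 and keeps 300.
Round 3 (the studio proposes): the distributor can get 300 next round, worth 0.5 × 300 = 150 now, so the studio offers 150, keeping 150.
Round 2 (the distributor proposes): the studio can get 150 next round, worth 0.51 × 150 = 76.5 now, so the distributor offers 76.5, keeping 223.5.
Round 1 (the studio proposes): the distributor can get 223.5 next round, worth 0.5 × 223.5 = 111.75 now; the studio offers that and keeps 188.25.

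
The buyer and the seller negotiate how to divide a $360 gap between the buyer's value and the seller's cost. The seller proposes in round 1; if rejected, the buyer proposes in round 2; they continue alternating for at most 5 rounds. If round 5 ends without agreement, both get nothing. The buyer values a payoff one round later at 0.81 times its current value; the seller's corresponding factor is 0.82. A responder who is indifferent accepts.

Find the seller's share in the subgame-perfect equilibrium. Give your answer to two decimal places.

272.65

By backward induction:
Round 5 (the seller proposes): the buyer will accept anything ≥ 0, so the seller offers 0 and keeps 360.
Round 4 (the buyer proposes): the seller can get 360 next round, worth 0.82 × 360 = 295.2 now, so the buyer offers 295.2, keeping 64.8.
Round 3 (the seller proposes): the buyer can get 64.8 next round, worth 0.81 × 64.8 = 52.488 now; the seller offers that and keeps 307.512.
Round 2 (the buyer proposes): the seller can get 307.512 next round, worth 0.82 × 307.512 = 252.15984 now, so the buyer offers 252.15984, keeping 107.84016.
Round 1 (the seller proposes): the buyer can get 107.84016 next round, worth 0.81 × 107.84016 = 87.3505296 now, so the seller offers 87.3505296, keeping 272.6494704.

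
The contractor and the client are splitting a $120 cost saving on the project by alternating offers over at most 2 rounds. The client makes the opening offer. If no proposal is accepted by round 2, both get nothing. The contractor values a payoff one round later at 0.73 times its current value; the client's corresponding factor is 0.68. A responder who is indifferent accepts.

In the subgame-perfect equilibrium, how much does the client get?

Round 2 (the contractor proposes): rejection yields 0 for the client; the contractor offers 0 and keeps 120.
Round 1 (the client proposes): the contractor can get 120 next round, worth 0.73 × 120 = 87.6 now; the client offers that and keeps 32.4.

32.4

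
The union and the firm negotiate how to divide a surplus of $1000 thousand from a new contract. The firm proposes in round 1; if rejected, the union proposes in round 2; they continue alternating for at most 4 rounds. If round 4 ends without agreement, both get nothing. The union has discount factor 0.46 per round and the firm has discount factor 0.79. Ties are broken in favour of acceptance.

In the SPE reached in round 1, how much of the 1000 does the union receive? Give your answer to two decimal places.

Round 4 (the union proposes): rejection yields 0 for the firm; the union offers 0 and keeps 1000.
Round 3 (the firm proposes): the union can get 1000 next round, worth 0.46 × 1000 = 460 now. The firm offers 460 and keeps 1000 − 460 = 540.
Round 2 (the union proposes): the firm can get 540 next round, worth 0.79 × 540 = 426.6 now, so the union offers 426.6, keeping 573.4.
Round 1 (the firm proposes): the union can get 573.4 next round, worth 0.46 × 573.4 = 263.764 now; the firm offers that and keeps 736.236.

263.76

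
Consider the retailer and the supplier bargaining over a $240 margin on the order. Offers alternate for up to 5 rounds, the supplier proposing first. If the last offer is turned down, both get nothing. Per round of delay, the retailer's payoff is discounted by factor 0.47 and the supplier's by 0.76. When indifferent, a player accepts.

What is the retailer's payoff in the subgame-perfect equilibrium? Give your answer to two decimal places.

36.74

By backward induction:
Round 5 (the supplier proposes): rejection yields 0 for the retailer; the supplier offers 0 and keeps 240.
Round 4 (the retailer proposes): the supplier can get 240 next round, worth 0.76 × 240 = 182.4 now; the retailer offers that and keeps 57.6.
Round 3 (the supplier proposes): the retailer can get 57.6 next round, worth 0.47 × 57.6 = 27.072 now; the supplier offers that and keeps 212.928.
Round 2 (the retailer proposes): the supplier can get 212.928 next round, worth 0.76 × 212.928 = 161.82528 now, so the retailer offers 161.82528, keeping 78.17472.
Round 1 (the supplier proposes): the retailer can get 78.17472 next round, worth 0.47 × 78.17472 = 36.7421184 now; the supplier offers that and keeps 203.2578816.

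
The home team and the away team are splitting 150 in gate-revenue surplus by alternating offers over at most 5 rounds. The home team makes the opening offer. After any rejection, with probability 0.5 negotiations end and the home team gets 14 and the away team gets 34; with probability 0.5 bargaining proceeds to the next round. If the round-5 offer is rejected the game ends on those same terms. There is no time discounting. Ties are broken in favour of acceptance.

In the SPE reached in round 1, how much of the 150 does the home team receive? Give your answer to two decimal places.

Round 5 (the home team proposes): the away team gets 34 if talks fail, so the home team offers 34 and keeps 116.
Round 4 (the away team proposes): rejecting gives the home team an expected 0.5 × 116 + 0.5 × 14 = 65, so the away team offers 65, keeping 85.
Round 3 (the home team proposes): rejecting gives the away team an expected 0.5 × 85 + 0.5 × 34 = 59.5; the home team offers that and keeps 90.5.
Round 2 (the away team proposes): rejecting gives the home team an expected 0.5 × 90.5 + 0.5 × 14 = 52.25, so the away team offers 52.25, keeping 97.75.
Round 1 (the home team proposes): rejecting gives the away team an expected 0.5 × 97.75 + 0.5 × 34 = 65.875; the home team offers that and keeps 84.125.

84.13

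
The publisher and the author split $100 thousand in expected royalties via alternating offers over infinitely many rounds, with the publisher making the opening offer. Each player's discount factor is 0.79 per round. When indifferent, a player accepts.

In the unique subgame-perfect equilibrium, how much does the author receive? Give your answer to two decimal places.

44.13

Let x be the publisher's share when the publisher proposes and y be the author's share when the author proposes.
The author accepts iff offered ≥ 0.79·y, so x = 100 − 0.79y. Symmetrically y = 100 − 0.79x.
Substituting: x = 100 − 0.79(100 − 0.79x), giving x(1 − 0.79·0.79) = 100(1 − 0.79).
So x = 100 × 0.21 / 0.3759 ≈ 55.8659, and the author receives 100 − x ≈ 44.1341.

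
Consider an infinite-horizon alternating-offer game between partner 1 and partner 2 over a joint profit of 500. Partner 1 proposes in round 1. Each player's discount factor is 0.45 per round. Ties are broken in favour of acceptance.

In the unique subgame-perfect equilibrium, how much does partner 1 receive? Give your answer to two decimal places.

When partner 1 proposes, partner 2 accepts any offer worth at least 0.45 times what partner 2 would get by proposing next round; and vice versa.
This gives x = 500 − 0.45y and y = 500 − 0.45x, where x and y are each side's share when it proposes.
Hence (1 − 0.45·0.45)x = 500(1 − 0.45), i.e. 0.7975·x = 275.
x ≈ 344.8276; partner 2's share is 500 − x ≈ 155.1724.

344.83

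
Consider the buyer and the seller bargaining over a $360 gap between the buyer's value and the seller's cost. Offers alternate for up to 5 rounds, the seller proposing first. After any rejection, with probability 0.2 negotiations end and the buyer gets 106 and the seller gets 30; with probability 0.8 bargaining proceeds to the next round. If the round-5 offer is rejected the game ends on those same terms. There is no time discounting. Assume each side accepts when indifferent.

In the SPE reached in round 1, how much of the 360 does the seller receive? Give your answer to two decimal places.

195.22

Round 5 (the seller proposes): the buyer gets 106 if talks fail, so the seller offers 106 and keeps 254.
Round 4 (the buyer proposes): rejecting gives the seller an expected 0.8 × 254 + 0.2 × 30 = 209.2; the buyer offers that and keeps 150.8.
Round 3 (the seller proposes): rejecting gives the buyer an expected 0.8 × 150.8 + 0.2 × 106 = 141.84; the seller offers that and keeps 218.16.
Round 2 (the buyer proposes): rejecting gives the seller an expected 0.8 × 218.16 + 0.2 × 30 = 180.528; the buyer offers that and keeps 179.472.
Round 1 (the seller proposes): rejecting gives the buyer an expected 0.8 × 179.472 + 0.2 × 106 = 164.7776. The seller offers 164.7776 and keeps 360 − 164.7776 = 195.2224.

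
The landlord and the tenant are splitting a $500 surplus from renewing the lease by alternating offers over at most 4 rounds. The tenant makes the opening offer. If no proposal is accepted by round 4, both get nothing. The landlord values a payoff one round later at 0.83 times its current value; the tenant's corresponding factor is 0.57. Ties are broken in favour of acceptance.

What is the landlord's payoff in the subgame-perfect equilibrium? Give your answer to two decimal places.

Round 4 (the landlord proposes): the tenant will accept anything ≥ 0, so the landlord offers 0 and keeps 500.
Round 3 (the tenant proposes): the landlord can get 500 next round, worth 0.83 × 500 = 415 now; the tenant offers that and keeps 85.
Round 2 (the landlord proposes): the tenant can get 85 next round, worth 0.57 × 85 = 48.45 now, so the landlord offers 48.45, keeping 451.55.
Round 1 (the tenant proposes): the landlord can get 451.55 next round, worth 0.83 × 451.55 = 374.7865 now. The tenant offers 374.7865 and keeps 500 − 374.7865 = 125.2135.

374.79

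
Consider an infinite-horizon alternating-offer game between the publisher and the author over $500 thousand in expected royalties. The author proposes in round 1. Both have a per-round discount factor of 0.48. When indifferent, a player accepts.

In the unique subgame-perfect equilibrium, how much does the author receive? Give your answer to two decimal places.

In a stationary SPE each proposer offers the other exactly their discounted continuation value.
If the author keeps x when proposing and the publisher keeps y when proposing, then x = 500 − 0.48y and y = 500 − 0.48x.
Solving: x = 500(1 − 0.48) / (1 − 0.48·0.48) = 260 / 0.7696 ≈ 337.8378.
The publisher gets 500 − 337.8378 ≈ 162.1622.

337.84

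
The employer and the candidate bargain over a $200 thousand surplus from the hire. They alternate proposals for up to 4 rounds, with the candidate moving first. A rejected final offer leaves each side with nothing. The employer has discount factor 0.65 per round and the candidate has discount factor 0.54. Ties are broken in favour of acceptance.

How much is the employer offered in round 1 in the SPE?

Round 4 (the employer proposes): rejection yields 0 for the candidate; the employer offers 0 and keeps 200.
Round 3 (the candidate proposes): the employer can get 200 next round, worth 0.65 × 200 = 130 now; the candidate offers that and keeps 70.
Round 2 (the employer proposes): the candidate can get 70 next round, worth 0.54 × 70 = 37.8 now, so the employer offers 37.8, keeping 162.2.
Round 1 (the candidate proposes): the employer can get 162.2 next round, worth 0.65 × 162.2 = 105.43 now. The candidate offers 105.43 and keeps 200 − 105.43 = 94.57.

105.43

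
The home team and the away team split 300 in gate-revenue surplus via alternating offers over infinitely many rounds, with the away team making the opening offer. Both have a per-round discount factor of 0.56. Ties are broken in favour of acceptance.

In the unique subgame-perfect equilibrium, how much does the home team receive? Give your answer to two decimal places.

When the away team proposes, the home team accepts any offer worth at least 0.56 times what the home team would get by proposing next round; and vice versa.
This gives x = 300 − 0.56y and y = 300 − 0.56x, where x and y are each side's share when it proposes.
Hence (1 − 0.56·0.56)x = 300(1 − 0.56), i.e. 0.6864·x = 132.
x ≈ 192.3077; the home team's share is 300 − x ≈ 107.6923.

107.69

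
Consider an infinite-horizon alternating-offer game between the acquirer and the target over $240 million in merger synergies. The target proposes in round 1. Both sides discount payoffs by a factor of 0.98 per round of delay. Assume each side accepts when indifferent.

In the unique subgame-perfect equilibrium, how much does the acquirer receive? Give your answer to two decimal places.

118.79

Let x be the target's share when the target proposes and y be the acquirer's share when the acquirer proposes.
The acquirer accepts iff offered ≥ 0.98·y, so x = 240 − 0.98y. Symmetrically y = 240 − 0.98x.
Substituting: x = 240 − 0.98(240 − 0.98x), giving x(1 − 0.98·0.98) = 240(1 − 0.98).
So x = 240 × 0.02 / 0.0396 ≈ 121.2121, and the acquirer receives 240 − x ≈ 118.7879.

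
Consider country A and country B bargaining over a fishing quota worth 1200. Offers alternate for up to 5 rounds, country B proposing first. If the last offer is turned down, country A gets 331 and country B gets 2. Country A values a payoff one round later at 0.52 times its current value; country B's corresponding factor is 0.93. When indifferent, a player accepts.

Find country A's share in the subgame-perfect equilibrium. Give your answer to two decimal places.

Round 5 (country B proposes): country A gets 331 if talks fail, so country B offers 331 and keeps 869.
Round 4 (country A proposes): country B can get 869 next round, worth 0.93 × 869 = 808.17 now, so country A offers 808.17, keeping 391.83.
Round 3 (country B proposes): country A can get 391.83 next round, worth 0.52 × 391.83 = 203.7516 now; country B offers that and keeps 996.2484.
Round 2 (country A proposes): country B can get 996.2484 next round, worth 0.93 × 996.2484 = 926.511012 now, so country A offers 926.511012, keeping 273.488988.
Round 1 (country B proposes): country A can get 273.488988 next round, worth 0.52 × 273.488988 = 142.21427376 now; country B offers that and keeps 1057.78572624.

142.21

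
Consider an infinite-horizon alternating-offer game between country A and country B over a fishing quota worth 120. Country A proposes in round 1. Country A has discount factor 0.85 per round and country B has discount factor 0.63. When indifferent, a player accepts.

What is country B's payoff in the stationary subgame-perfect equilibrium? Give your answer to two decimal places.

When country A proposes, country B accepts any offer worth at least 0.63 times what country B would get by proposing next round; and vice versa.
This gives x = 120 − 0.63y and y = 120 − 0.85x, where x and y are each side's share when it proposes.
Hence (1 − 0.63·0.85)x = 120(1 − 0.63), i.e. 0.4645·x = 44.4.
x ≈ 95.5867; country B's share is 120 − x ≈ 24.4133.

24.41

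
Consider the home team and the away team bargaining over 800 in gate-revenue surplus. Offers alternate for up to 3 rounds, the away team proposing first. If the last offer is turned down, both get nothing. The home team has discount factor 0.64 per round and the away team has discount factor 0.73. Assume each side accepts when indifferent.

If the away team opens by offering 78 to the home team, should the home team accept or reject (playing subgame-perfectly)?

Reject

Work out the home team's continuation value if the offer is rejected.
Round 3 (the away team proposes): the home team will accept anything ≥ 0, so the away team offers 0 and keeps 800.
Round 2 (the home team proposes): the away team can get 800 next round, worth 0.73 × 800 = 584 now, so the home team offers 584, keeping 216.
So by rejecting in round 1, the home team gets 216 next round, worth 0.64 × 216 = 138.24 now.
Offer 78 < 138.24, so the home team rejects.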